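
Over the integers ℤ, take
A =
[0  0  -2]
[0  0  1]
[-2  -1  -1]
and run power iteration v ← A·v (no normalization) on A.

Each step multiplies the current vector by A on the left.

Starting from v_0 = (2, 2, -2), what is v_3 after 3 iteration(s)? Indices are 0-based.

v_0 = (2, 2, -2).
v_1 = A·v_0 = (4, -2, -4).
v_2 = A·v_1 = (8, -4, -2).
v_3 = A·v_2 = (4, -2, -10).

v_3 = (4, -2, -10)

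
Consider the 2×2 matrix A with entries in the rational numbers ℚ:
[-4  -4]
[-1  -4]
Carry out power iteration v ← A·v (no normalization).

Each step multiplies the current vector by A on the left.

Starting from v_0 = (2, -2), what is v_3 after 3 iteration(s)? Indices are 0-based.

v_0 = (2, -2).
v_1 = A·v_0 = (0, 6).
v_2 = A·v_1 = (-24, -24).
v_3 = A·v_2 = (192, 120).

v_3 = (192, 120)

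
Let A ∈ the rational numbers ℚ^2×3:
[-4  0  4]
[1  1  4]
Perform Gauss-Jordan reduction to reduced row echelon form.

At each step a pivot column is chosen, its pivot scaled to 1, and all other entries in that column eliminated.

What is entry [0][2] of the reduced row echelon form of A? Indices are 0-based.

pivot(0,0)=-4: scale R0 → (1, 0, -1)
  clear (1,0): R1 −= (1)R0 → (0, 1, 5)
pivot(1,1)=1: scale R1 → (0, 1, 5)

M[0][2] = -1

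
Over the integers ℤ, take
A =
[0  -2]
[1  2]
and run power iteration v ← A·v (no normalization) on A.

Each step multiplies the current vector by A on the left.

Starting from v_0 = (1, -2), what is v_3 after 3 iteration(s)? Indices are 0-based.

v_0 = (1, -2).
v_1 = A·v_0 = (4, -3).
v_2 = A·v_1 = (6, -2).
v_3 = A·v_2 = (4, 2).

v_3 = (4, 2)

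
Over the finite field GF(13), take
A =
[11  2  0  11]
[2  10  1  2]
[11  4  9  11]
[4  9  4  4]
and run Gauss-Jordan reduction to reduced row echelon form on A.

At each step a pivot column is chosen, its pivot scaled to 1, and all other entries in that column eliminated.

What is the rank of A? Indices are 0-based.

rank = 3

[1] R0 /= 11  ⇒  (1, 12, 0, 1)
     R1 -= 2·R0  ⇒  (0, 12, 1, 0)
     R2 -= 11·R0  ⇒  (0, 2, 9, 0)
     R3 -= 4·R0  ⇒  (0, 0, 4, 0)
[2] R1 /= 12  ⇒  (0, 1, 12, 0)
     R0 -= 12·R1  ⇒  (1, 0, 12, 1)
     R2 -= 2·R1  ⇒  (0, 0, 11, 0)
[3] R2 /= 11  ⇒  (0, 0, 1, 0)
     R0 -= 12·R2  ⇒  (1, 0, 0, 1)
     R1 -= 12·R2  ⇒  (0, 1, 0, 0)
     R3 -= 4·R2  ⇒  (0, 0, 0, 0)
column 3 empty below row 3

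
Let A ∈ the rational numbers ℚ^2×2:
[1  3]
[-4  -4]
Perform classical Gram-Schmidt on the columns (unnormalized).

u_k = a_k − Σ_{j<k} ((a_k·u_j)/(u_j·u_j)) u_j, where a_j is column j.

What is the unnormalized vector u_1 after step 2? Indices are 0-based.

u_1 = (32/17, 8/17)

Step 1: u_0 = a_0 = (1, -4).
Step 2: u_1 = a_1 − (19/17)·u_0 = (32/17, 8/17).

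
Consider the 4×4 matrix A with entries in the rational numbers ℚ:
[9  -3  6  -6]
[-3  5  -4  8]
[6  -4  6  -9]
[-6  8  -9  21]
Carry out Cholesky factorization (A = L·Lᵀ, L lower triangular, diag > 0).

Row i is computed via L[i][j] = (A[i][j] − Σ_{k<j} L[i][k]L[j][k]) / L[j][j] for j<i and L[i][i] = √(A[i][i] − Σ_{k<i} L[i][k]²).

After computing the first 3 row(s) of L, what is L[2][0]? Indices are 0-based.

Step 1: L[0][0] = √(9) = 3.
  L[1][0] = (-3) / L[0][0] = -1.
Step 2: L[1][1] = √(4) = 2.
  L[2][0] = (6) / L[0][0] = 2.
  L[2][1] = (-2) / L[1][1] = -1.
Step 3: L[2][2] = √(1) = 1.

L[2][0] = 2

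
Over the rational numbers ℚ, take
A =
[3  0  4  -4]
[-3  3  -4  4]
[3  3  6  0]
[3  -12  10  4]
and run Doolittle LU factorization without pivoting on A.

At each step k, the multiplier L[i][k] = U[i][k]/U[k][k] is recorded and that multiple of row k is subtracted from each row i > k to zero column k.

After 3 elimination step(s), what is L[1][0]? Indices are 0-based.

L[1][0] = -1

[col 0] pivot 3
  R1 -= -1*R0 → (0, 3, 0, 0)  (L[1][0] := -1)
  R2 -= 1*R0 → (0, 3, 2, 4)  (L[2][0] := 1)
  R3 -= 1*R0 → (0, -12, 6, 8)  (L[3][0] := 1)
[col 1] pivot 3
  R2 -= 1*R1 → (0, 0, 2, 4)  (L[2][1] := 1)
  R3 -= -4*R1 → (0, 0, 6, 8)  (L[3][1] := -4)
[col 2] pivot 2
  R3 -= 3*R2 → (0, 0, 0, -4)  (L[3][2] := 3)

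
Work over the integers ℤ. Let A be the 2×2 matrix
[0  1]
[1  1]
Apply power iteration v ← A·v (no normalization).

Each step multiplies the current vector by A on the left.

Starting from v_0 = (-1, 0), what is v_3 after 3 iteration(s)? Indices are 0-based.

v_0 = (-1, 0).
v_1 = A·v_0 = (0, -1).
v_2 = A·v_1 = (-1, -1).
v_3 = A·v_2 = (-1, -2).

v_3 = (-1, -2)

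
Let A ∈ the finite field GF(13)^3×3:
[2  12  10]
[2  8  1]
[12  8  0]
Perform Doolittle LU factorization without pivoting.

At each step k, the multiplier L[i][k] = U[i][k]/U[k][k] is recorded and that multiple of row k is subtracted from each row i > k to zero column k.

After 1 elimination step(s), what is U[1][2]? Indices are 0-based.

U[1][2] = 4

Step 1: pivot at (0,0) is 2.
  row1 ← row1 − (1)·row0  ⇒  L[1][0]=1, U row1=(0, 9, 4)
  row2 ← row2 − (6)·row0  ⇒  L[2][0]=6, U row2=(0, 1, 5)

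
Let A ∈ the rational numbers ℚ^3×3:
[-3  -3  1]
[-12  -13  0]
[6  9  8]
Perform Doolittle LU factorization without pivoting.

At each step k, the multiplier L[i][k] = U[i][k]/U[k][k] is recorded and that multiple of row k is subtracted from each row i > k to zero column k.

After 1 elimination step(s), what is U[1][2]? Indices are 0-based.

Step 1: pivot at (0,0) is -3.
  row1 ← row1 − (4)·row0  ⇒  L[1][0]=4, U row1=(0, -1, -4)
  row2 ← row2 − (-2)·row0  ⇒  L[2][0]=-2, U row2=(0, 3, 10)

U[1][2] = -4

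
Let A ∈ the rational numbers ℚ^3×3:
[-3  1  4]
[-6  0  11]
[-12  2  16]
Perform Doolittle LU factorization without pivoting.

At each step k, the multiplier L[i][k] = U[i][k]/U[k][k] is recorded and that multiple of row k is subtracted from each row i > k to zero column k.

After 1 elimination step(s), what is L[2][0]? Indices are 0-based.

k=0: U[0][0]=-3
  eliminate (1,0): mult=2, new row 1: (0, -2, 3); set L[1][0]=2
  eliminate (2,0): mult=4, new row 2: (0, -2, 0); set L[2][0]=4

L[2][0] = 4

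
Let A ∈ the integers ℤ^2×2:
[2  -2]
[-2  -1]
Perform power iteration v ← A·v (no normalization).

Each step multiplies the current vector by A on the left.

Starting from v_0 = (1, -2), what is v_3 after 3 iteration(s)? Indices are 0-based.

v_3 = (48, -12)

v_0 = (1, -2).
v_1 = A·v_0 = (6, 0).
v_2 = A·v_1 = (12, -12).
v_3 = A·v_2 = (48, -12).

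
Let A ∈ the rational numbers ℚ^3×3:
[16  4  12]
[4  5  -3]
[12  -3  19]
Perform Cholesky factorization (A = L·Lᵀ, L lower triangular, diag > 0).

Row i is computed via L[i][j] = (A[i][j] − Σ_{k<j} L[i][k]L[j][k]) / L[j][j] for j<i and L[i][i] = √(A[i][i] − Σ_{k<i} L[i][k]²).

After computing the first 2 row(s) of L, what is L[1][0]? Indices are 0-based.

Step 1: L[0][0] = √(16) = 4.
  L[1][0] = (4) / L[0][0] = 1.
Step 2: L[1][1] = √(4) = 2.

L[1][0] = 1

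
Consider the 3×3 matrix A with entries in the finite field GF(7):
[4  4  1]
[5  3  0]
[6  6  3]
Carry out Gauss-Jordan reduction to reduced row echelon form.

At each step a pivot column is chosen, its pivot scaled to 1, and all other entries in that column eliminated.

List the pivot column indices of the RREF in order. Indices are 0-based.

pivot columns: 0, 1, 2

[1] R0 /= 4  ⇒  (1, 1, 2)
     R1 -= 5·R0  ⇒  (0, 5, 4)
     R2 -= 6·R0  ⇒  (0, 0, 5)
[2] R1 /= 5  ⇒  (0, 1, 5)
     R0 -= 1·R1  ⇒  (1, 0, 4)
[3] R2 /= 5  ⇒  (0, 0, 1)
     R0 -= 4·R2  ⇒  (1, 0, 0)
     R1 -= 5·R2  ⇒  (0, 1, 0)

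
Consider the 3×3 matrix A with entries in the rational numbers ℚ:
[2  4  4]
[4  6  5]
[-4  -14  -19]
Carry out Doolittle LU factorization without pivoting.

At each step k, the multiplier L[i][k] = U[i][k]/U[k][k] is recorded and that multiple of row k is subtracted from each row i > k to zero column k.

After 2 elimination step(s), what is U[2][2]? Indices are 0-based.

Step 1: pivot at (0,0) is 2.
  row1 ← row1 − (2)·row0  ⇒  L[1][0]=2, U row1=(0, -2, -3)
  row2 ← row2 − (-2)·row0  ⇒  L[2][0]=-2, U row2=(0, -6, -11)
Step 2: pivot at (1,1) is -2.
  row2 ← row2 − (3)·row1  ⇒  L[2][1]=3, U row2=(0, 0, -2)

U[2][2] = -2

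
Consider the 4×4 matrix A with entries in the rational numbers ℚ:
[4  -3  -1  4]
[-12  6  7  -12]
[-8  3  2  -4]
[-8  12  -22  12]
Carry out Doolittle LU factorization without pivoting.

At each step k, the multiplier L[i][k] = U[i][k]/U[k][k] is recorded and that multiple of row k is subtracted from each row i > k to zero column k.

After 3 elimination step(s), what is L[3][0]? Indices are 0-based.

L[3][0] = -2

[col 0] pivot 4
  R1 -= -3*R0 → (0, -3, 4, 0)  (L[1][0] := -3)
  R2 -= -2*R0 → (0, -3, 0, 4)  (L[2][0] := -2)
  R3 -= -2*R0 → (0, 6, -24, 20)  (L[3][0] := -2)
[col 1] pivot -3
  R2 -= 1*R1 → (0, 0, -4, 4)  (L[2][1] := 1)
  R3 -= -2*R1 → (0, 0, -16, 20)  (L[3][1] := -2)
[col 2] pivot -4
  R3 -= 4*R2 → (0, 0, 0, 4)  (L[3][2] := 4)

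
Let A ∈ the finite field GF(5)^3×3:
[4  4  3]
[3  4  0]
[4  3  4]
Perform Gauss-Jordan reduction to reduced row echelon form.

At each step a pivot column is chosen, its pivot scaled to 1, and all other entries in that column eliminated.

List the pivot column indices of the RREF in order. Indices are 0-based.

step 1: normalize row 0 (÷4) = (1, 1, 2)
  row 1: subtract 3×row0 = (0, 1, 4)
  row 2: subtract 4×row0 = (0, 4, 1)
step 2: normalize row 1 (÷1) = (0, 1, 4)
  row 0: subtract 1×row1 = (1, 0, 3)
  row 2: subtract 4×row1 = (0, 0, 0)
skip col 2 (zero from row 2)

pivot columns: 0, 1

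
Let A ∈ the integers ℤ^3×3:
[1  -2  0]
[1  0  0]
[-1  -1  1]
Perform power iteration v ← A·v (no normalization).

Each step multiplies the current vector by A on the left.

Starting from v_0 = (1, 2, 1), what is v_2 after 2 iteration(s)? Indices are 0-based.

v_2 = (-5, -3, 0)

v_0 = (1, 2, 1).
v_1 = A·v_0 = (-3, 1, -2).
v_2 = A·v_1 = (-5, -3, 0).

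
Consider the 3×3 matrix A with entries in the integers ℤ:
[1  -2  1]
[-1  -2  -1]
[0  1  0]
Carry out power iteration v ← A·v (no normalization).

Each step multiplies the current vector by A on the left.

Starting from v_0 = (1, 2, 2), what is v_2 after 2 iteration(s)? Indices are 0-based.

v_0 = (1, 2, 2).
v_1 = A·v_0 = (-1, -7, 2).
v_2 = A·v_1 = (15, 13, -7).

v_2 = (15, 13, -7)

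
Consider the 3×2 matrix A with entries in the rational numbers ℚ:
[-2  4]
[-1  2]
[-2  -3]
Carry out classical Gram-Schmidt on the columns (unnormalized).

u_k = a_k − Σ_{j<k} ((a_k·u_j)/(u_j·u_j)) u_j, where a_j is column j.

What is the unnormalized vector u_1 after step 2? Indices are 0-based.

Step 1: u_0 = a_0 = (-2, -1, -2).
Step 2: u_1 = a_1 − (-4/9)·u_0 = (28/9, 14/9, -35/9).

u_1 = (28/9, 14/9, -35/9)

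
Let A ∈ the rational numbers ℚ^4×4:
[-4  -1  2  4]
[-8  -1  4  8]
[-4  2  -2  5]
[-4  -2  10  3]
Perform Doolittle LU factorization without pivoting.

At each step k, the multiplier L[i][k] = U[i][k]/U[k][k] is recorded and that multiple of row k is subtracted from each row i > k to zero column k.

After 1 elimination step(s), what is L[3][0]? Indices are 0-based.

[col 0] pivot -4
  R1 -= 2*R0 → (0, 1, 0, 0)  (L[1][0] := 2)
  R2 -= 1*R0 → (0, 3, -4, 1)  (L[2][0] := 1)
  R3 -= 1*R0 → (0, -1, 8, -1)  (L[3][0] := 1)

L[3][0] = 1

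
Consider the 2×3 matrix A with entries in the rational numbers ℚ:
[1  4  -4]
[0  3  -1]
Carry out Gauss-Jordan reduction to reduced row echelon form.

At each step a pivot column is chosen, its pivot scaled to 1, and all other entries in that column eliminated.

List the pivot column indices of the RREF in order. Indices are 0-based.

pivot columns: 0, 1

pivot(0,0)=1: scale R0 → (1, 4, -4)
pivot(1,1)=3: scale R1 → (0, 1, -1/3)
  clear (0,1): R0 −= (4)R1 → (1, 0, -8/3)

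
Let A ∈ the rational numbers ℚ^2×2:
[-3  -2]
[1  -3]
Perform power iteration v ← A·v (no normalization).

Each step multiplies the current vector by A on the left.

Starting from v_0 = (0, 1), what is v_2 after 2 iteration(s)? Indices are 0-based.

v_0 = (0, 1).
v_1 = A·v_0 = (-2, -3).
v_2 = A·v_1 = (12, 7).

v_2 = (12, 7)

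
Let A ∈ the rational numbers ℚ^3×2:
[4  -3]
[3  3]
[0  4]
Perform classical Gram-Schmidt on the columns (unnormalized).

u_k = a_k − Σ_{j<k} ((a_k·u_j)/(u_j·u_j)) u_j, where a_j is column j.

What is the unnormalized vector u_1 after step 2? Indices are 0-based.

u_1 = (-63/25, 84/25, 4)

Step 1: u_0 = a_0 = (4, 3, 0).
Step 2: u_1 = a_1 − (-3/25)·u_0 = (-63/25, 84/25, 4).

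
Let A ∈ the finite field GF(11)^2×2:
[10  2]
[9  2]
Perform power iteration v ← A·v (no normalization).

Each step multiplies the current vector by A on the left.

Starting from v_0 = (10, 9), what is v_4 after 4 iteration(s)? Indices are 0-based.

v_0 = (10, 9).
v_1 = A·v_0 = (8, 9).
v_2 = A·v_1 = (10, 2).
v_3 = A·v_2 = (5, 6).
v_4 = A·v_3 = (7, 2).

v_4 = (7, 2)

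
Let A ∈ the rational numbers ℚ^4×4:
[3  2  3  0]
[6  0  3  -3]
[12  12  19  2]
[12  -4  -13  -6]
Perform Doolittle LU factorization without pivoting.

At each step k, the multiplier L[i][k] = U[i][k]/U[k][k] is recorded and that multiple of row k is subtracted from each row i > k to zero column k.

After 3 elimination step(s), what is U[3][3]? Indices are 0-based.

U[3][3] = -1

k=0: U[0][0]=3
  eliminate (1,0): mult=2, new row 1: (0, -4, -3, -3); set L[1][0]=2
  eliminate (2,0): mult=4, new row 2: (0, 4, 7, 2); set L[2][0]=4
  eliminate (3,0): mult=4, new row 3: (0, -12, -25, -6); set L[3][0]=4
k=1: U[1][1]=-4
  eliminate (2,1): mult=-1, new row 2: (0, 0, 4, -1); set L[2][1]=-1
  eliminate (3,1): mult=3, new row 3: (0, 0, -16, 3); set L[3][1]=3
k=2: U[2][2]=4
  eliminate (3,2): mult=-4, new row 3: (0, 0, 0, -1); set L[3][2]=-4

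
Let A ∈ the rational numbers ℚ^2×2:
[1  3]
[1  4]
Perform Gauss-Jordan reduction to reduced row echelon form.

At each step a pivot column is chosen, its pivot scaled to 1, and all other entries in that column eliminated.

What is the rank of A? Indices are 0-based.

rank = 2

[1] R0 /= 1  ⇒  (1, 3)
     R1 -= 1·R0  ⇒  (0, 1)
[2] R1 /= 1  ⇒  (0, 1)
     R0 -= 3·R1  ⇒  (1, 0)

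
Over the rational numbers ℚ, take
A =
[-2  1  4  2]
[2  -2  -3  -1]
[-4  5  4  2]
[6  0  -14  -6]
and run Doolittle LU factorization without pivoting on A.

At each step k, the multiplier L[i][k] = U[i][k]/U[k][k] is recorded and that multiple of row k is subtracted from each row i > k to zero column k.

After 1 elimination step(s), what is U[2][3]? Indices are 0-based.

[col 0] pivot -2
  R1 -= -1*R0 → (0, -1, 1, 1)  (L[1][0] := -1)
  R2 -= 2*R0 → (0, 3, -4, -2)  (L[2][0] := 2)
  R3 -= -3*R0 → (0, 3, -2, 0)  (L[3][0] := -3)

U[2][3] = -2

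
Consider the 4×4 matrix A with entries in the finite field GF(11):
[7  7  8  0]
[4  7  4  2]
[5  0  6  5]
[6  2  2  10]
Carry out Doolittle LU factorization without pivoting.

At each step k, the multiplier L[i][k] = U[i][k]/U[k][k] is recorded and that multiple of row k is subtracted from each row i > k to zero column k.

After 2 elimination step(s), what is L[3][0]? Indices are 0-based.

L[3][0] = 4

Step 1: pivot at (0,0) is 7.
  row1 ← row1 − (10)·row0  ⇒  L[1][0]=10, U row1=(0, 3, 1, 2)
  row2 ← row2 − (7)·row0  ⇒  L[2][0]=7, U row2=(0, 6, 5, 5)
  row3 ← row3 − (4)·row0  ⇒  L[3][0]=4, U row3=(0, 7, 3, 10)
Step 2: pivot at (1,1) is 3.
  row2 ← row2 − (2)·row1  ⇒  L[2][1]=2, U row2=(0, 0, 3, 1)
  row3 ← row3 − (6)·row1  ⇒  L[3][1]=6, U row3=(0, 0, 8, 9)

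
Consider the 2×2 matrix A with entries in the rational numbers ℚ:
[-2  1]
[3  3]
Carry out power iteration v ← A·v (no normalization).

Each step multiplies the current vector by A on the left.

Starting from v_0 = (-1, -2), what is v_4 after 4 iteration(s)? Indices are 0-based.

v_4 = (-90, -351)

v_0 = (-1, -2).
v_1 = A·v_0 = (0, -9).
v_2 = A·v_1 = (-9, -27).
v_3 = A·v_2 = (-9, -108).
v_4 = A·v_3 = (-90, -351).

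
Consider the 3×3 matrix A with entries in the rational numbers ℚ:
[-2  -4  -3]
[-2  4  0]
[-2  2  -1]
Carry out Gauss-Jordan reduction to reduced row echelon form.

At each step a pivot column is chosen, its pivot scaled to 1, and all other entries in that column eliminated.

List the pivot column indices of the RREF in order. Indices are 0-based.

[1] R0 /= -2  ⇒  (1, 2, 3/2)
     R1 -= -2·R0  ⇒  (0, 8, 3)
     R2 -= -2·R0  ⇒  (0, 6, 2)
[2] R1 /= 8  ⇒  (0, 1, 3/8)
     R0 -= 2·R1  ⇒  (1, 0, 3/4)
     R2 -= 6·R1  ⇒  (0, 0, -1/4)
[3] R2 /= -1/4  ⇒  (0, 0, 1)
     R0 -= 3/4·R2  ⇒  (1, 0, 0)
     R1 -= 3/8·R2  ⇒  (0, 1, 0)

pivot columns: 0, 1, 2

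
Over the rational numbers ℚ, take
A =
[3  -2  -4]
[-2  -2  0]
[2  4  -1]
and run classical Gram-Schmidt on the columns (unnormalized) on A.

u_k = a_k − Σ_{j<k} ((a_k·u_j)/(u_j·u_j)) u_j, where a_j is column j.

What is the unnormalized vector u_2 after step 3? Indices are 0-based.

u_2 = (-26/93, -104/93, -65/93)

Step 1: u_0 = a_0 = (3, -2, 2).
Step 2: u_1 = a_1 − (6/17)·u_0 = (-52/17, -22/17, 56/17).
Step 3: u_2 = a_2 − (-14/17)·u_0 − (38/93)·u_1 = (-26/93, -104/93, -65/93).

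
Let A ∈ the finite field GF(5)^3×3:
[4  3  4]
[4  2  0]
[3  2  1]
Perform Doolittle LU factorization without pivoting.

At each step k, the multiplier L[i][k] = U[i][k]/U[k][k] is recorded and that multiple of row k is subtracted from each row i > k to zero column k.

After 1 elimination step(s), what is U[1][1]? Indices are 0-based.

[col 0] pivot 4
  R1 -= 1*R0 → (0, 4, 1)  (L[1][0] := 1)
  R2 -= 2*R0 → (0, 1, 3)  (L[2][0] := 2)

U[1][1] = 4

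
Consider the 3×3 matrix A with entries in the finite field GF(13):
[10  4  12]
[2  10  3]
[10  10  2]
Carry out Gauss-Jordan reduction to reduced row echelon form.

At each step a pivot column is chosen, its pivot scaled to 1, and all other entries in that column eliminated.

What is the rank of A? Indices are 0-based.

rank = 3

pivot(0,0)=10: scale R0 → (1, 3, 9)
  clear (1,0): R1 −= (2)R0 → (0, 4, 11)
  clear (2,0): R2 −= (10)R0 → (0, 6, 3)
pivot(1,1)=4: scale R1 → (0, 1, 6)
  clear (0,1): R0 −= (3)R1 → (1, 0, 4)
  clear (2,1): R2 −= (6)R1 → (0, 0, 6)
pivot(2,2)=6: scale R2 → (0, 0, 1)
  clear (0,2): R0 −= (4)R2 → (1, 0, 0)
  clear (1,2): R1 −= (6)R2 → (0, 1, 0)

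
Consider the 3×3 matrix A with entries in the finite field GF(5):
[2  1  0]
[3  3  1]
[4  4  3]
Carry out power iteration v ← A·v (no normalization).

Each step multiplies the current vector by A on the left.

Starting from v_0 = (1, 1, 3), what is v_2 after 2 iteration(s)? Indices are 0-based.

v_2 = (0, 3, 4)

v_0 = (1, 1, 3).
v_1 = A·v_0 = (3, 4, 2).
v_2 = A·v_1 = (0, 3, 4).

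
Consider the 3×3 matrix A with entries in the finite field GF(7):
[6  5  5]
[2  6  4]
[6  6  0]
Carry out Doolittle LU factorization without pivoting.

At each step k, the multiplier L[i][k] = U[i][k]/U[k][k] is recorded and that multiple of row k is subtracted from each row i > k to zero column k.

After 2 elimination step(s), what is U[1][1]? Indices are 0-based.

U[1][1] = 2

Step 1: pivot at (0,0) is 6.
  row1 ← row1 − (5)·row0  ⇒  L[1][0]=5, U row1=(0, 2, 0)
  row2 ← row2 − (1)·row0  ⇒  L[2][0]=1, U row2=(0, 1, 2)
Step 2: pivot at (1,1) is 2.
  row2 ← row2 − (4)·row1  ⇒  L[2][1]=4, U row2=(0, 0, 2)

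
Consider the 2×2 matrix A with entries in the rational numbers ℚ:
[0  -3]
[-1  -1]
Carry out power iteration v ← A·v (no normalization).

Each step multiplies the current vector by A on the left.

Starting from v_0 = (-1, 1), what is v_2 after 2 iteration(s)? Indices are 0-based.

v_2 = (0, 3)

v_0 = (-1, 1).
v_1 = A·v_0 = (-3, 0).
v_2 = A·v_1 = (0, 3).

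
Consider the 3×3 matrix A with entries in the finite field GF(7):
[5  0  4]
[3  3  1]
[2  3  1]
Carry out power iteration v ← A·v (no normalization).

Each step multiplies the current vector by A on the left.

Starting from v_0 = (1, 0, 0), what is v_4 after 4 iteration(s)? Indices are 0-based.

v_4 = (1, 1, 4)

v_0 = (1, 0, 0).
v_1 = A·v_0 = (5, 3, 2).
v_2 = A·v_1 = (5, 5, 0).
v_3 = A·v_2 = (4, 2, 4).
v_4 = A·v_3 = (1, 1, 4).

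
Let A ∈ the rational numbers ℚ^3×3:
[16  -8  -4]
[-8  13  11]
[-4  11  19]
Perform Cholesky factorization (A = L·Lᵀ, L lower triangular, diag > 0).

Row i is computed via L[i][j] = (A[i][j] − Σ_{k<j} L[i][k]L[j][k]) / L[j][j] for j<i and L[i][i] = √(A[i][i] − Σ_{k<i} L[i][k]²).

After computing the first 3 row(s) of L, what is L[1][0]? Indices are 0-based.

Step 1: L[0][0] = √(16) = 4.
  L[1][0] = (-8) / L[0][0] = -2.
Step 2: L[1][1] = √(9) = 3.
  L[2][0] = (-4) / L[0][0] = -1.
  L[2][1] = (9) / L[1][1] = 3.
Step 3: L[2][2] = √(9) = 3.

L[1][0] = -2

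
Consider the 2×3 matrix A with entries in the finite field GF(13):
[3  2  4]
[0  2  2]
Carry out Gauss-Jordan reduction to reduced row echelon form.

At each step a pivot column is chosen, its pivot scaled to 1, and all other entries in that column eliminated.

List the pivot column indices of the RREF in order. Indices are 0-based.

step 1: normalize row 0 (÷3) = (1, 5, 10)
step 2: normalize row 1 (÷2) = (0, 1, 1)
  row 0: subtract 5×row1 = (1, 0, 5)

pivot columns: 0, 1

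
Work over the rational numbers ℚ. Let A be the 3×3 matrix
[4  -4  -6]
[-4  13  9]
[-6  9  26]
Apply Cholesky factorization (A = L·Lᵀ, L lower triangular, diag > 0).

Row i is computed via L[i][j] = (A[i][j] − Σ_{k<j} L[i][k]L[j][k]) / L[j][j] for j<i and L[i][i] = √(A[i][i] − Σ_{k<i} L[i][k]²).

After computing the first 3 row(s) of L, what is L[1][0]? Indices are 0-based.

Step 1: L[0][0] = √(4) = 2.
  L[1][0] = (-4) / L[0][0] = -2.
Step 2: L[1][1] = √(9) = 3.
  L[2][0] = (-6) / L[0][0] = -3.
  L[2][1] = (3) / L[1][1] = 1.
Step 3: L[2][2] = √(16) = 4.

L[1][0] = -2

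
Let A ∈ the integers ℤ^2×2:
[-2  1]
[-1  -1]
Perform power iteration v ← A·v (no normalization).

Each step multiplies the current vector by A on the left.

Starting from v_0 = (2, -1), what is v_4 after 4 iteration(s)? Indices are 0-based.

v_4 = (9, 27)

v_0 = (2, -1).
v_1 = A·v_0 = (-5, -1).
v_2 = A·v_1 = (9, 6).
v_3 = A·v_2 = (-12, -15).
v_4 = A·v_3 = (9, 27).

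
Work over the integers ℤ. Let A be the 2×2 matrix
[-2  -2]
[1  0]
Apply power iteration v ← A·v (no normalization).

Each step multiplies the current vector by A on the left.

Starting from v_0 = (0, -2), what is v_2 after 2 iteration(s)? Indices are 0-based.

v_0 = (0, -2).
v_1 = A·v_0 = (4, 0).
v_2 = A·v_1 = (-8, 4).

v_2 = (-8, 4)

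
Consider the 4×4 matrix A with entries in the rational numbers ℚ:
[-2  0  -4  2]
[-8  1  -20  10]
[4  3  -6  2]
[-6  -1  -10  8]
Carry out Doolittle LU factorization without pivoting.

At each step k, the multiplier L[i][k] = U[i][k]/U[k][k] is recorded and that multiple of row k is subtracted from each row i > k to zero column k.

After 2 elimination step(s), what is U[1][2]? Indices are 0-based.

U[1][2] = -4

[col 0] pivot -2
  R1 -= 4*R0 → (0, 1, -4, 2)  (L[1][0] := 4)
  R2 -= -2*R0 → (0, 3, -14, 6)  (L[2][0] := -2)
  R3 -= 3*R0 → (0, -1, 2, 2)  (L[3][0] := 3)
[col 1] pivot 1
  R2 -= 3*R1 → (0, 0, -2, 0)  (L[2][1] := 3)
  R3 -= -1*R1 → (0, 0, -2, 4)  (L[3][1] := -1)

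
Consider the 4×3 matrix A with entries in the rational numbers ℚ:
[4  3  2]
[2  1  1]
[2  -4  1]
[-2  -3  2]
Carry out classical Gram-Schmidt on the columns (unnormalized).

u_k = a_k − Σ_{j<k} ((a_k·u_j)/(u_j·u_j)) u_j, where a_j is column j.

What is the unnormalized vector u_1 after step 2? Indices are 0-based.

Step 1: u_0 = a_0 = (4, 2, 2, -2).
Step 2: u_1 = a_1 − (3/7)·u_0 = (9/7, 1/7, -34/7, -15/7).

u_1 = (9/7, 1/7, -34/7, -15/7)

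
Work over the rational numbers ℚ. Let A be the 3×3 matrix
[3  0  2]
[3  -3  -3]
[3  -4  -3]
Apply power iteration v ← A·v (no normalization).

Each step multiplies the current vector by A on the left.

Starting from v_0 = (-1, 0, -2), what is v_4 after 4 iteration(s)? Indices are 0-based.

v_0 = (-1, 0, -2).
v_1 = A·v_0 = (-7, 3, 3).
v_2 = A·v_1 = (-15, -39, -42).
v_3 = A·v_2 = (-129, 198, 237).
v_4 = A·v_3 = (87, -1692, -1890).

v_4 = (87, -1692, -1890)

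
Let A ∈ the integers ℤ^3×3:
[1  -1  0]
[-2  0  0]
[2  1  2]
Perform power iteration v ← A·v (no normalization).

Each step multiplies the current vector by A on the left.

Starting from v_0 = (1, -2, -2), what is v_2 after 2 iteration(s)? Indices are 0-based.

v_0 = (1, -2, -2).
v_1 = A·v_0 = (3, -2, -4).
v_2 = A·v_1 = (5, -6, -4).

v_2 = (5, -6, -4)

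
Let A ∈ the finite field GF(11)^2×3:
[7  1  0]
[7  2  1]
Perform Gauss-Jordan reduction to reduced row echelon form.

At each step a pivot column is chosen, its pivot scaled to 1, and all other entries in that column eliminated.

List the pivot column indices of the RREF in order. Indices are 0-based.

pivot columns: 0, 1

step 1: normalize row 0 (÷7) = (1, 8, 0)
  row 1: subtract 7×row0 = (0, 1, 1)
step 2: normalize row 1 (÷1) = (0, 1, 1)
  row 0: subtract 8×row1 = (1, 0, 3)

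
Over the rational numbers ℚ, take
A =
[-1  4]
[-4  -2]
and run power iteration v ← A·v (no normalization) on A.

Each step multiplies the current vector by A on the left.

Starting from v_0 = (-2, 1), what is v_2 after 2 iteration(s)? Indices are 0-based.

v_2 = (18, -36)

v_0 = (-2, 1).
v_1 = A·v_0 = (6, 6).
v_2 = A·v_1 = (18, -36).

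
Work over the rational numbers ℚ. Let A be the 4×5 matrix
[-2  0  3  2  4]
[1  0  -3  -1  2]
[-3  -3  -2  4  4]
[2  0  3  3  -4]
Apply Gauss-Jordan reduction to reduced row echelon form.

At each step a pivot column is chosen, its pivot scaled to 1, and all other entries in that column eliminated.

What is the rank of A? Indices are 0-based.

pivot(0,0)=-2: scale R0 → (1, 0, -3/2, -1, -2)
  clear (1,0): R1 −= (1)R0 → (0, 0, -3/2, 0, 4)
  clear (2,0): R2 −= (-3)R0 → (0, -3, -13/2, 1, -2)
  clear (3,0): R3 −= (2)R0 → (0, 0, 6, 5, 0)
pivot(1,1): swap R1↔R2
pivot(1,1)=-3: scale R1 → (0, 1, 13/6, -1/3, 2/3)
pivot(2,2)=-3/2: scale R2 → (0, 0, 1, 0, -8/3)
  clear (0,2): R0 −= (-3/2)R2 → (1, 0, 0, -1, -6)
  clear (1,2): R1 −= (13/6)R2 → (0, 1, 0, -1/3, 58/9)
  clear (3,2): R3 −= (6)R2 → (0, 0, 0, 5, 16)
pivot(3,3)=5: scale R3 → (0, 0, 0, 1, 16/5)
  clear (0,3): R0 −= (-1)R3 → (1, 0, 0, 0, -14/5)
  clear (1,3): R1 −= (-1/3)R3 → (0, 1, 0, 0, 338/45)

rank = 4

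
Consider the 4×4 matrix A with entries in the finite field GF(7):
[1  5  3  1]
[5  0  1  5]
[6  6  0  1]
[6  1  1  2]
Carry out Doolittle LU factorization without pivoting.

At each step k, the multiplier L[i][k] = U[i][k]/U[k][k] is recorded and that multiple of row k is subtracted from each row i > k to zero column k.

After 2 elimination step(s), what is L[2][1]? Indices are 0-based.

L[2][1] = 6

Step 1: pivot at (0,0) is 1.
  row1 ← row1 − (5)·row0  ⇒  L[1][0]=5, U row1=(0, 3, 0, 0)
  row2 ← row2 − (6)·row0  ⇒  L[2][0]=6, U row2=(0, 4, 3, 2)
  row3 ← row3 − (6)·row0  ⇒  L[3][0]=6, U row3=(0, 6, 4, 3)
Step 2: pivot at (1,1) is 3.
  row2 ← row2 − (6)·row1  ⇒  L[2][1]=6, U row2=(0, 0, 3, 2)
  row3 ← row3 − (2)·row1  ⇒  L[3][1]=2, U row3=(0, 0, 4, 3)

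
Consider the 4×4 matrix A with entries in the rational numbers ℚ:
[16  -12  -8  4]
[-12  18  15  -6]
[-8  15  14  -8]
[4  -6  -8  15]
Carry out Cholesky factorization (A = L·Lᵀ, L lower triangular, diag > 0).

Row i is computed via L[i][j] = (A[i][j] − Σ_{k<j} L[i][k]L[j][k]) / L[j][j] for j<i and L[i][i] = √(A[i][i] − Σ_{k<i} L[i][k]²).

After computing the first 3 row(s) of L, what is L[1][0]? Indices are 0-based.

Step 1: L[0][0] = √(16) = 4.
  L[1][0] = (-12) / L[0][0] = -3.
Step 2: L[1][1] = √(9) = 3.
  L[2][0] = (-8) / L[0][0] = -2.
  L[2][1] = (9) / L[1][1] = 3.
Step 3: L[2][2] = √(1) = 1.

L[1][0] = -3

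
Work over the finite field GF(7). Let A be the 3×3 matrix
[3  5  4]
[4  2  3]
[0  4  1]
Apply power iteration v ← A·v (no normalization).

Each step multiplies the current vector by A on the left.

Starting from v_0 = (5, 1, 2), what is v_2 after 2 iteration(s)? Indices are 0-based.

v_2 = (3, 4, 6)

v_0 = (5, 1, 2).
v_1 = A·v_0 = (0, 0, 6).
v_2 = A·v_1 = (3, 4, 6).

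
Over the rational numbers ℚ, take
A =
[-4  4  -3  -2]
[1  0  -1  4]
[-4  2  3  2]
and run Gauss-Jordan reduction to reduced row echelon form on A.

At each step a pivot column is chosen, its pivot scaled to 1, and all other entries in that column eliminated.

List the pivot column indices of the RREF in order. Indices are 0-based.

pivot columns: 0, 1, 2

step 1: normalize row 0 (÷-4) = (1, -1, 3/4, 1/2)
  row 1: subtract 1×row0 = (0, 1, -7/4, 7/2)
  row 2: subtract -4×row0 = (0, -2, 6, 4)
step 2: normalize row 1 (÷1) = (0, 1, -7/4, 7/2)
  row 0: subtract -1×row1 = (1, 0, -1, 4)
  row 2: subtract -2×row1 = (0, 0, 5/2, 11)
step 3: normalize row 2 (÷5/2) = (0, 0, 1, 22/5)
  row 0: subtract -1×row2 = (1, 0, 0, 42/5)
  row 1: subtract -7/4×row2 = (0, 1, 0, 56/5)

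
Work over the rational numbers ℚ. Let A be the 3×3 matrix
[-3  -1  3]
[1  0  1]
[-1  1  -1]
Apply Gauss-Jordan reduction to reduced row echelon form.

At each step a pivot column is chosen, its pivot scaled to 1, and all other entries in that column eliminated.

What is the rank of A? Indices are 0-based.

rank = 3

step 1: normalize row 0 (÷-3) = (1, 1/3, -1)
  row 1: subtract 1×row0 = (0, -1/3, 2)
  row 2: subtract -1×row0 = (0, 4/3, -2)
step 2: normalize row 1 (÷-1/3) = (0, 1, -6)
  row 0: subtract 1/3×row1 = (1, 0, 1)
  row 2: subtract 4/3×row1 = (0, 0, 6)
step 3: normalize row 2 (÷6) = (0, 0, 1)
  row 0: subtract 1×row2 = (1, 0, 0)
  row 1: subtract -6×row2 = (0, 1, 0)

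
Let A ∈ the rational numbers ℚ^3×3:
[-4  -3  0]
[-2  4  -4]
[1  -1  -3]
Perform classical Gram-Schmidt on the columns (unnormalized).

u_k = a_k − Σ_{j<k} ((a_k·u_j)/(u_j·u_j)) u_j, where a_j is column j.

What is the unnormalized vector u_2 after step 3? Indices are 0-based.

u_2 = (-188/537, -658/537, -2068/537)

Step 1: u_0 = a_0 = (-4, -2, 1).
Step 2: u_1 = a_1 − (1/7)·u_0 = (-17/7, 30/7, -8/7).
Step 3: u_2 = a_2 − (5/21)·u_0 − (-96/179)·u_1 = (-188/537, -658/537, -2068/537).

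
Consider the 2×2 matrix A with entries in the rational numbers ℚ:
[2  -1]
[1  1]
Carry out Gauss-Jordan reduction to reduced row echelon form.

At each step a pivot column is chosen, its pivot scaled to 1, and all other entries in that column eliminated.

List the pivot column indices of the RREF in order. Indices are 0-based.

pivot(0,0)=2: scale R0 → (1, -1/2)
  clear (1,0): R1 −= (1)R0 → (0, 3/2)
pivot(1,1)=3/2: scale R1 → (0, 1)
  clear (0,1): R0 −= (-1/2)R1 → (1, 0)

pivot columns: 0, 1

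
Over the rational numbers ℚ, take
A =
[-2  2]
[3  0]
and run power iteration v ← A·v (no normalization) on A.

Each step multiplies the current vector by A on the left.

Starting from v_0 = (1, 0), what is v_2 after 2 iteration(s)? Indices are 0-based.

v_2 = (10, -6)

v_0 = (1, 0).
v_1 = A·v_0 = (-2, 3).
v_2 = A·v_1 = (10, -6).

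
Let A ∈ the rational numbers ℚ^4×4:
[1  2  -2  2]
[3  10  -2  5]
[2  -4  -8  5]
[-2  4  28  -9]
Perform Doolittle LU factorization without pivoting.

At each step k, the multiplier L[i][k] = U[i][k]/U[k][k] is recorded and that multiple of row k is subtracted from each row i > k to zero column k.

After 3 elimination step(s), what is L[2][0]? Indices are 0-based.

[col 0] pivot 1
  R1 -= 3*R0 → (0, 4, 4, -1)  (L[1][0] := 3)
  R2 -= 2*R0 → (0, -8, -4, 1)  (L[2][0] := 2)
  R3 -= -2*R0 → (0, 8, 24, -5)  (L[3][0] := -2)
[col 1] pivot 4
  R2 -= -2*R1 → (0, 0, 4, -1)  (L[2][1] := -2)
  R3 -= 2*R1 → (0, 0, 16, -3)  (L[3][1] := 2)
[col 2] pivot 4
  R3 -= 4*R2 → (0, 0, 0, 1)  (L[3][2] := 4)

L[2][0] = 2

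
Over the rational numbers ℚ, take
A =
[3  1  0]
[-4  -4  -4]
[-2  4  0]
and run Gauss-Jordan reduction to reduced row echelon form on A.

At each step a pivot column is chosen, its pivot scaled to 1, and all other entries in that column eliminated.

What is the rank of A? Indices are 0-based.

rank = 3

[1] R0 /= 3  ⇒  (1, 1/3, 0)
     R1 -= -4·R0  ⇒  (0, -8/3, -4)
     R2 -= -2·R0  ⇒  (0, 14/3, 0)
[2] R1 /= -8/3  ⇒  (0, 1, 3/2)
     R0 -= 1/3·R1  ⇒  (1, 0, -1/2)
     R2 -= 14/3·R1  ⇒  (0, 0, -7)
[3] R2 /= -7  ⇒  (0, 0, 1)
     R0 -= -1/2·R2  ⇒  (1, 0, 0)
     R1 -= 3/2·R2  ⇒  (0, 1, 0)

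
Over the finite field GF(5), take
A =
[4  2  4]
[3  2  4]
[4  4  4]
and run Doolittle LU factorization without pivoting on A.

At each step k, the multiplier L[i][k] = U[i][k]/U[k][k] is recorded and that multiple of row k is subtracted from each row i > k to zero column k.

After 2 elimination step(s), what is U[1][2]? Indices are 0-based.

k=0: U[0][0]=4
  eliminate (1,0): mult=2, new row 1: (0, 3, 1); set L[1][0]=2
  eliminate (2,0): mult=1, new row 2: (0, 2, 0); set L[2][0]=1
k=1: U[1][1]=3
  eliminate (2,1): mult=4, new row 2: (0, 0, 1); set L[2][1]=4

U[1][2] = 1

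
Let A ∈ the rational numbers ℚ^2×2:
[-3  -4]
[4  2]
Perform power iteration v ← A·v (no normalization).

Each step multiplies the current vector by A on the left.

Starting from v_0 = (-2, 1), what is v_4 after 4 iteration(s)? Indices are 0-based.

v_0 = (-2, 1).
v_1 = A·v_0 = (2, -6).
v_2 = A·v_1 = (18, -4).
v_3 = A·v_2 = (-38, 64).
v_4 = A·v_3 = (-142, -24).

v_4 = (-142, -24)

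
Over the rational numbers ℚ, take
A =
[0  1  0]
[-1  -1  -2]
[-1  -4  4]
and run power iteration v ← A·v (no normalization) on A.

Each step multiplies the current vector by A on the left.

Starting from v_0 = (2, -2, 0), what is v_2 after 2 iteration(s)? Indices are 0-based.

v_0 = (2, -2, 0).
v_1 = A·v_0 = (-2, 0, 6).
v_2 = A·v_1 = (0, -10, 26).

v_2 = (0, -10, 26)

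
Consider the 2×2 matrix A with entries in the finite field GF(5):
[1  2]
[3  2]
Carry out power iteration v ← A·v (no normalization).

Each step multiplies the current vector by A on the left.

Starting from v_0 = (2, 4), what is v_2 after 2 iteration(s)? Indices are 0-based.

v_0 = (2, 4).
v_1 = A·v_0 = (0, 4).
v_2 = A·v_1 = (3, 3).

v_2 = (3, 3)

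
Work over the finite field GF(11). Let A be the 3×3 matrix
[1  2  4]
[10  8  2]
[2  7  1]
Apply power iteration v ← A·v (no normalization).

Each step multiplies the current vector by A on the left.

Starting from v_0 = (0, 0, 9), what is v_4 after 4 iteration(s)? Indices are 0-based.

v_0 = (0, 0, 9).
v_1 = A·v_0 = (3, 7, 9).
v_2 = A·v_1 = (9, 5, 9).
v_3 = A·v_2 = (0, 5, 7).
v_4 = A·v_3 = (5, 10, 9).

v_4 = (5, 10, 9)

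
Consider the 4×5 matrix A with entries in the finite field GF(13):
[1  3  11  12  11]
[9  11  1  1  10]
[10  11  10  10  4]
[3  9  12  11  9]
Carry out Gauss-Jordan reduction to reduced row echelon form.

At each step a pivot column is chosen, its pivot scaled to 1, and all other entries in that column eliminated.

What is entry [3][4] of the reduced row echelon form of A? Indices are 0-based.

M[3][4] = 8

step 1: normalize row 0 (÷1) = (1, 3, 11, 12, 11)
  row 1: subtract 9×row0 = (0, 10, 6, 10, 2)
  row 2: subtract 10×row0 = (0, 7, 4, 7, 11)
  row 3: subtract 3×row0 = (0, 0, 5, 1, 2)
step 2: normalize row 1 (÷10) = (0, 1, 11, 1, 8)
  row 0: subtract 3×row1 = (1, 0, 4, 9, 0)
  row 2: subtract 7×row1 = (0, 0, 5, 0, 7)
step 3: normalize row 2 (÷5) = (0, 0, 1, 0, 4)
  row 0: subtract 4×row2 = (1, 0, 0, 9, 10)
  row 1: subtract 11×row2 = (0, 1, 0, 1, 3)
  row 3: subtract 5×row2 = (0, 0, 0, 1, 8)
step 4: normalize row 3 (÷1) = (0, 0, 0, 1, 8)
  row 0: subtract 9×row3 = (1, 0, 0, 0, 3)
  row 1: subtract 1×row3 = (0, 1, 0, 0, 8)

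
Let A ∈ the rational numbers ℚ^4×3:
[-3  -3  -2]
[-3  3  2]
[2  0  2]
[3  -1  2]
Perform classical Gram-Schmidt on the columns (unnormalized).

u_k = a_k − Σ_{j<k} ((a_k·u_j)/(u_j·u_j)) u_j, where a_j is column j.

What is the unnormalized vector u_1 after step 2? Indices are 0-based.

u_1 = (-102/31, 84/31, 6/31, -22/31)

Step 1: u_0 = a_0 = (-3, -3, 2, 3).
Step 2: u_1 = a_1 − (-3/31)·u_0 = (-102/31, 84/31, 6/31, -22/31).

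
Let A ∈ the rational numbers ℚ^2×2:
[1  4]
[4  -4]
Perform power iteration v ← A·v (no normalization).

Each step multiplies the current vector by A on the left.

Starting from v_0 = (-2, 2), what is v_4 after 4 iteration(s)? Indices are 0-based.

v_4 = (-2042, 3512)

v_0 = (-2, 2).
v_1 = A·v_0 = (6, -16).
v_2 = A·v_1 = (-58, 88).
v_3 = A·v_2 = (294, -584).
v_4 = A·v_3 = (-2042, 3512).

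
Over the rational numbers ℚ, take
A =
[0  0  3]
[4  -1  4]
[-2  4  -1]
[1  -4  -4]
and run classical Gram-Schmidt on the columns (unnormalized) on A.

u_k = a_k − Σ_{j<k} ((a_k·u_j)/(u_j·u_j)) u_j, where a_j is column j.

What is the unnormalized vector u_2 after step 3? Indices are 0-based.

u_2 = (3, -220/437, -825/437, -770/437)

Step 1: u_0 = a_0 = (0, 4, -2, 1).
Step 2: u_1 = a_1 − (-16/21)·u_0 = (0, 43/21, 52/21, -68/21).
Step 3: u_2 = a_2 − (2/3)·u_0 − (392/437)·u_1 = (3, -220/437, -825/437, -770/437).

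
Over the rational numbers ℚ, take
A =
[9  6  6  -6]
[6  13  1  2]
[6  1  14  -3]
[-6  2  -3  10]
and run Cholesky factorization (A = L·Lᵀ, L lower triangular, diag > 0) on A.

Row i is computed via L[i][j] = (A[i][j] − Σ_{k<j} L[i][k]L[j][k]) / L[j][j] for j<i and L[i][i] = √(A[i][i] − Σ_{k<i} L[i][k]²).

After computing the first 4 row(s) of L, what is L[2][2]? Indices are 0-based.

Step 1: L[0][0] = √(9) = 3.
  L[1][0] = (6) / L[0][0] = 2.
Step 2: L[1][1] = √(9) = 3.
  L[2][0] = (6) / L[0][0] = 2.
  L[2][1] = (-3) / L[1][1] = -1.
Step 3: L[2][2] = √(9) = 3.
  L[3][0] = (-6) / L[0][0] = -2.
  L[3][1] = (6) / L[1][1] = 2.
  L[3][2] = (3) / L[2][2] = 1.
Step 4: L[3][3] = √(1) = 1.

L[2][2] = 3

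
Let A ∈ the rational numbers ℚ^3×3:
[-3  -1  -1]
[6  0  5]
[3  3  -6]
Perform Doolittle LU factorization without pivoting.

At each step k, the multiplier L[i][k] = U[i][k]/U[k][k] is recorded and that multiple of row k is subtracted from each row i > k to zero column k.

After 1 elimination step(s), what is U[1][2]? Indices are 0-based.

U[1][2] = 3

[col 0] pivot -3
  R1 -= -2*R0 → (0, -2, 3)  (L[1][0] := -2)
  R2 -= -1*R0 → (0, 2, -7)  (L[2][0] := -1)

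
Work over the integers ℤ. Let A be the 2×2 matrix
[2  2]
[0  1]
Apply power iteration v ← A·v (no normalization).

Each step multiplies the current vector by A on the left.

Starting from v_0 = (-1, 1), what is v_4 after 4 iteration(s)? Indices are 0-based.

v_4 = (14, 1)

v_0 = (-1, 1).
v_1 = A·v_0 = (0, 1).
v_2 = A·v_1 = (2, 1).
v_3 = A·v_2 = (6, 1).
v_4 = A·v_3 = (14, 1).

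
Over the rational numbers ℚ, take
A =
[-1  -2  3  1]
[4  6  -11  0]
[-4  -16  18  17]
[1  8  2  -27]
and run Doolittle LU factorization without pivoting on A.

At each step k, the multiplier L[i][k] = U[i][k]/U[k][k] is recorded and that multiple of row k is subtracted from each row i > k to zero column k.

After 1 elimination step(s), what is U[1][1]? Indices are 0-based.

Step 1: pivot at (0,0) is -1.
  row1 ← row1 − (-4)·row0  ⇒  L[1][0]=-4, U row1=(0, -2, 1, 4)
  row2 ← row2 − (4)·row0  ⇒  L[2][0]=4, U row2=(0, -8, 6, 13)
  row3 ← row3 − (-1)·row0  ⇒  L[3][0]=-1, U row3=(0, 6, 5, -26)

U[1][1] = -2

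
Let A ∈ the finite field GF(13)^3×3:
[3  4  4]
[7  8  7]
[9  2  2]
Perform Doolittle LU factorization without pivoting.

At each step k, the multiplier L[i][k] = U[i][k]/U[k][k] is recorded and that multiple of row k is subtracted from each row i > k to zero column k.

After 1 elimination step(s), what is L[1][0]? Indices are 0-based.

L[1][0] = 11

[col 0] pivot 3
  R1 -= 11*R0 → (0, 3, 2)  (L[1][0] := 11)
  R2 -= 3*R0 → (0, 3, 3)  (L[2][0] := 3)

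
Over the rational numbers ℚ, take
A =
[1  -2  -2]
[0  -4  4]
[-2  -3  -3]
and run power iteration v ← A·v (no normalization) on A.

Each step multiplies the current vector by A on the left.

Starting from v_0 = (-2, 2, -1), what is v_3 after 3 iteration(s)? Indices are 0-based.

v_3 = (-168, -44, -315)

v_0 = (-2, 2, -1).
v_1 = A·v_0 = (-4, -12, 1).
v_2 = A·v_1 = (18, 52, 41).
v_3 = A·v_2 = (-168, -44, -315).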